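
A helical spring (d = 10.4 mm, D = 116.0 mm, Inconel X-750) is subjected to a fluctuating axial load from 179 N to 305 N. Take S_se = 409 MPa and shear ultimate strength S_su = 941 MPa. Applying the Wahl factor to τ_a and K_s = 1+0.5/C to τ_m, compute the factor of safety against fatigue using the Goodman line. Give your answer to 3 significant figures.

8.60

C = D/d = 116.0/10.4 = 11.1538; K_W = (4C−1)/(4C−4)+0.615/C = 1.1290; K_s = 1+0.5/C = 1.0448
F_a = (F_max−F_min)/2 = 63 N; F_m = (F_max+F_min)/2 = 242 N
τ_a = K_W·8F_aD/(πd³) = 1.1290 × 16.544 = 18.678 MPa
τ_m = K_s·8F_mD/(πd³) = 1.0448 × 63.55 = 66.398 MPa
Goodman: 1/n_f = τ_a/S_se + τ_m/S_su = 18.678/409 + 66.398/941 = 0.04567 + 0.07056 = 0.11623
n_f = 1/0.11623 = 8.604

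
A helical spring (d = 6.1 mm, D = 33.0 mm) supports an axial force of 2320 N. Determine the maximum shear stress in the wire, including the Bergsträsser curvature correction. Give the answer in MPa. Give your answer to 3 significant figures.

1090 MPa

Spring index C = D/d = 33.0/6.1 = 5.4098
K_B = (4C+2)/(4C−3) = 23.639/18.639 = 1.2682
τ₀ = 8FD/(πd³) = 8·2320·33.0/(π·6.1³) = 612480/713.08 = 858.92 MPa
τ_max = K·τ₀ = 1.2682 × 858.92 = 1089.3 MPa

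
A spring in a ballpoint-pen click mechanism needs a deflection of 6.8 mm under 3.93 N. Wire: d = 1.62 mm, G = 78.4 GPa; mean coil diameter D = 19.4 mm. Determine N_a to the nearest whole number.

Required rate k = F/δ = 3.93/6.8 = 0.57794 N/mm
N_a = Gd⁴/(8D³k) = (78.4×10³ × 1.62⁴)/(8 × 19.4³ × 0.57794)
    = 539978 / 33758.2 = 16 → 16 coils

16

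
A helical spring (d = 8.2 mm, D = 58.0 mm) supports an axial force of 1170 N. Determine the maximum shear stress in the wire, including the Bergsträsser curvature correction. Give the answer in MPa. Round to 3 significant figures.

375 MPa

Spring index C = D/d = 58.0/8.2 = 7.0732
K_B = (4C+2)/(4C−3) = 30.293/25.293 = 1.1977
τ₀ = 8FD/(πd³) = 8·1170·58.0/(π·8.2³) = 542880/1732.2 = 313.41 MPa
τ_max = K·τ₀ = 1.1977 × 313.41 = 375.37 MPa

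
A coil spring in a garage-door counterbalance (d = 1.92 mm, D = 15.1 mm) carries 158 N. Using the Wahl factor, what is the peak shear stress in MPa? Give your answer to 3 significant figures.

Spring index C = D/d = 15.1/1.92 = 7.8646
K_W = (4C−1)/(4C−4) + 0.615/C = 30.458/27.458 + 0.0782 = 1.1875
τ₀ = 8FD/(πd³) = 8·158·15.1/(π·1.92³) = 19086.4/22.236 = 858.36 MPa
τ_max = K·τ₀ = 1.1875 × 858.36 = 1019.3 MPa

1020 MPa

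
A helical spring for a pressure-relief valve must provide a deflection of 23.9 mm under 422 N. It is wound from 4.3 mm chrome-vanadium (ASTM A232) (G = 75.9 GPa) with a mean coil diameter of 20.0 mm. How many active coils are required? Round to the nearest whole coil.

23

Required rate k = F/δ = 422/23.9 = 17.657 N/mm
N_a = Gd⁴/(8D³k) = (75.9×10³ × 4.3⁴)/(8 × 20.0³ × 17.657)
    = 2.59487e+07 / 1.13004e+06 = 22.96 → 23 coils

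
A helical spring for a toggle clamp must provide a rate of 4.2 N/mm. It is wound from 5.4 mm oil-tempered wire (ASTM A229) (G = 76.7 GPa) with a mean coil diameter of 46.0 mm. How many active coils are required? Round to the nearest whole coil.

N_a = Gd⁴/(8D³k) = (76.7×10³ × 5.4⁴)/(8 × 46.0³ × 4.2)
    = 6.52184e+07 / 3.27049e+06 = 19.94 → 20 coils

20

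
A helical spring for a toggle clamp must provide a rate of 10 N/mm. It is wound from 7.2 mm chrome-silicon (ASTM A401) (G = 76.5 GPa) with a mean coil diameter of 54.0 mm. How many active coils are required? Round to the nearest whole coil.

N_a = Gd⁴/(8D³k) = (76.5×10³ × 7.2⁴)/(8 × 54.0³ × 10)
    = 2.05585e+08 / 1.25971e+07 = 16.32 → 16 coils

16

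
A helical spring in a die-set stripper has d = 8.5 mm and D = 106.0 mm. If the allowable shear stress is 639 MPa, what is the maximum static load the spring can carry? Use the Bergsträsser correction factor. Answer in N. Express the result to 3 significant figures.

C = D/d = 106.0/8.5 = 12.4706
K_B = (4C+2)/(4C−3) = 51.882/46.882 = 1.1066
τ_max = K·8FD/(πd³) → F_max = τ_allow·πd³/(8DK)
F_max = 639·π·8.5³/(8·106.0·1.1066) = 1.2328e+06/938.44 = 1313.7 N

1310 N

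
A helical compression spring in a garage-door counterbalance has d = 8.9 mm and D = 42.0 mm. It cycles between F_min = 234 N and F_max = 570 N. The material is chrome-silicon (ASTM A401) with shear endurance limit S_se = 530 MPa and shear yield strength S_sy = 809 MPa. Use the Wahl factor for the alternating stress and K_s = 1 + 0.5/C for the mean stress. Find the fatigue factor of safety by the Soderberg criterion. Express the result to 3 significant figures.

C = D/d = 42.0/8.9 = 4.7191; K_W = (4C−1)/(4C−4)+0.615/C = 1.3320; K_s = 1+0.5/C = 1.1060
F_a = (F_max−F_min)/2 = 168 N; F_m = (F_max+F_min)/2 = 402 N
τ_a = K_W·8F_aD/(πd³) = 1.3320 × 25.488 = 33.949 MPa
τ_m = K_s·8F_mD/(πd³) = 1.1060 × 60.988 = 67.45 MPa
Soderberg: 1/n_f = τ_a/S_se + τ_m/S_sy = 33.949/530 + 67.45/809 = 0.06405 + 0.08337 = 0.14743
n_f = 1/0.14743 = 6.783

6.78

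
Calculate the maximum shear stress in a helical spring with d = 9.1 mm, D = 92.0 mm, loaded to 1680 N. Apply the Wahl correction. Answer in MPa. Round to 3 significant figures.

597 MPa

Spring index C = D/d = 92.0/9.1 = 10.1099
K_W = (4C−1)/(4C−4) + 0.615/C = 39.440/36.440 + 0.0608 = 1.1432
τ₀ = 8FD/(πd³) = 8·1680·92.0/(π·9.1³) = 1.23648e+06/2367.4 = 522.29 MPa
τ_max = K·τ₀ = 1.1432 × 522.29 = 597.06 MPa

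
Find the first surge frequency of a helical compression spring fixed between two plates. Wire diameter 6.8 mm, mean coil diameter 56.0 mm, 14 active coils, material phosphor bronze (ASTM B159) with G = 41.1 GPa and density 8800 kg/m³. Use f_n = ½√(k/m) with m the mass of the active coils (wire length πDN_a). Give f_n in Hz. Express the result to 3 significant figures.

k = Gd⁴/(8D³N_a) = (41.1×10³)(6.8⁴)/(8·56.0³·14) = 4.4678 N/mm = 4467.8 N/m
Wire length L = πDN_a = π·56.0·14 = 2463 mm
m = ρ·(πd²/4)·L = 8800 × 36.317×10⁻⁶ m² × 2.463 m = 0.78715 kg
f_n = ½√(k/m) = 0.5·√(4467.8/0.78715) = 0.5·√(5676) = 37.669 Hz

37.7 Hz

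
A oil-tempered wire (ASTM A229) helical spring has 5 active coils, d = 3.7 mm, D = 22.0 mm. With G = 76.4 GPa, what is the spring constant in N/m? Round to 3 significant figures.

33600 N/m

k = Gd⁴/(8D³N_a) = (76.4×10³ × 3.7⁴) / (8 × 22.0³ × 5)
  = 1.43186e+07 / 425920 = 33.618 N/mm = 33618 N/m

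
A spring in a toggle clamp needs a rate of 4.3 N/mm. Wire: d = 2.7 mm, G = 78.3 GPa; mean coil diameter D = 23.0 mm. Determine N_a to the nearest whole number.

N_a = Gd⁴/(8D³k) = (78.3×10³ × 2.7⁴)/(8 × 23.0³ × 4.3)
    = 4.16118e+06 / 418545 = 9.942 → 10 coils

10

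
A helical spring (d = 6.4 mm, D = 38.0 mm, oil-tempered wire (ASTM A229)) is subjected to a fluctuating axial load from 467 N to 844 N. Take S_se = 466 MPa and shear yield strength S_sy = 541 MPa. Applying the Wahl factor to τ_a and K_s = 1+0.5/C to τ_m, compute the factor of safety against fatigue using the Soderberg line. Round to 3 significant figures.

1.49

C = D/d = 38.0/6.4 = 5.9375; K_W = (4C−1)/(4C−4)+0.615/C = 1.2555; K_s = 1+0.5/C = 1.0842
F_a = (F_max−F_min)/2 = 188.5 N; F_m = (F_max+F_min)/2 = 655.5 N
τ_a = K_W·8F_aD/(πd³) = 1.2555 × 69.582 = 87.358 MPa
τ_m = K_s·8F_mD/(πd³) = 1.0842 × 241.97 = 262.34 MPa
Soderberg: 1/n_f = τ_a/S_se + τ_m/S_sy = 87.358/466 + 262.34/541 = 0.18746 + 0.48492 = 0.67239
n_f = 1/0.67239 = 1.487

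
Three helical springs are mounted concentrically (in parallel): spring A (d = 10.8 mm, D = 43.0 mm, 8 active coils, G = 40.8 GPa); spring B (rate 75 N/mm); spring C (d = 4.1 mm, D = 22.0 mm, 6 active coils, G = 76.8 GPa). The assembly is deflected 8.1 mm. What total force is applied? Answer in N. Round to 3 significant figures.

k_A = Gd⁴/(8D³N_a) = (40.8×10³)(10.8⁴)/(8·43.0³·8) = 109.09 N/mm
k_C = Gd⁴/(8D³N_a) = (76.8×10³)(4.1⁴)/(8·22.0³·6) = 42.461 N/mm
Parallel: k_eq = 109.09 + 75 + 42.461 = 226.55 N/mm
F = k_eq·δ = 226.55·8.1 = 1835 N

1840 N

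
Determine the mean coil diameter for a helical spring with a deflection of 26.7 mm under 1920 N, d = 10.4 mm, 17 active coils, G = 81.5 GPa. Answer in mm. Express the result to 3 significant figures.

Required rate k = F/δ = 1920/26.7 = 71.91 N/mm
D = (Gd⁴/(8N_a·k))^(1/3) = (81.5×10³·10.4⁴/(8·17·71.91))^(1/3)
  = (97490.5)^(1/3) = 46.0243 mm

46.0 mm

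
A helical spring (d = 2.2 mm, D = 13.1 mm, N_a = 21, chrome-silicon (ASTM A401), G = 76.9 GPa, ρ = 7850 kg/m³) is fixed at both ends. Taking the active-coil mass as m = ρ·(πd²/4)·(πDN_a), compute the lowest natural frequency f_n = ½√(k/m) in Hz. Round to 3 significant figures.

215 Hz

k = Gd⁴/(8D³N_a) = (76.9×10³)(2.2⁴)/(8·13.1³·21) = 4.7697 N/mm = 4769.7 N/m
Wire length L = πDN_a = π·13.1·21 = 864.25 mm
m = ρ·(πd²/4)·L = 7850 × 3.8013×10⁻⁶ m² × 0.86425 m = 0.02579 kg
f_n = ½√(k/m) = 0.5·√(4769.7/0.02579) = 0.5·√(1.8495e+05) = 215.03 Hz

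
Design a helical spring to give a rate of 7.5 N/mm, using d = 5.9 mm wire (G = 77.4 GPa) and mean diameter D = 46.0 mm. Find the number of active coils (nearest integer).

N_a = Gd⁴/(8D³k) = (77.4×10³ × 5.9⁴)/(8 × 46.0³ × 7.5)
    = 9.37884e+07 / 5.84016e+06 = 16.06 → 16 coils

16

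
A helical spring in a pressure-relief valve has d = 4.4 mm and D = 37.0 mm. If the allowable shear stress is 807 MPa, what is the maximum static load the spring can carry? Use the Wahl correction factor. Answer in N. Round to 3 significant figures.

C = D/d = 37.0/4.4 = 8.4091
K_W = (4C−1)/(4C−4) + 0.615/C = 32.636/29.636 + 0.0731 = 1.1744
τ_max = K·8FD/(πd³) → F_max = τ_allow·πd³/(8DK)
F_max = 807·π·4.4³/(8·37.0·1.1744) = 2.1596e+05/347.61 = 621.28 N

621 N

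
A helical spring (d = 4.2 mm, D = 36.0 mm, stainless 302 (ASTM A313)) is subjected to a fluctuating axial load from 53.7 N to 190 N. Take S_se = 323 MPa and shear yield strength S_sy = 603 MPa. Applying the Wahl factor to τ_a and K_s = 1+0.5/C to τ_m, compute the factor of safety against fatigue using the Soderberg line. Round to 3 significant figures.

C = D/d = 36.0/4.2 = 8.5714; K_W = (4C−1)/(4C−4)+0.615/C = 1.1708; K_s = 1+0.5/C = 1.0583
F_a = (F_max−F_min)/2 = 68.15 N; F_m = (F_max+F_min)/2 = 121.85 N
τ_a = K_W·8F_aD/(πd³) = 1.1708 × 84.326 = 98.729 MPa
τ_m = K_s·8F_mD/(πd³) = 1.0583 × 150.77 = 159.57 MPa
Soderberg: 1/n_f = τ_a/S_se + τ_m/S_sy = 98.729/323 + 159.57/603 = 0.30566 + 0.26462 = 0.57028
n_f = 1/0.57028 = 1.754

1.75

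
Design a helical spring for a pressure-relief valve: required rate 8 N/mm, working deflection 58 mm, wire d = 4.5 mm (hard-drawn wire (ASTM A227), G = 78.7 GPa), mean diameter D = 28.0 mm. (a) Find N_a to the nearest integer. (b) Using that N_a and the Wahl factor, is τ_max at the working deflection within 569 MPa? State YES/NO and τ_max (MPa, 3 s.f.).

(a) 23 coils; (b) YES, τ_max = 451 MPa

N_a = Gd⁴/(8D³k) = (78.7×10³)(4.5⁴)/(8·28.0³·8) = 22.97 → N_a = 23
Actual rate k = Gd⁴/(8D³·23) = 7.9897 N/mm
Working load F = kδ = 7.9897·58 = 463.41 N
C = 28.0/4.5 = 6.2222; K_W = (4C−1)/(4C−4)+0.615/C = 1.2425
τ_max = K_W·8FD/(πd³) = 1.2425·362.59 = 450.51 MPa
τ_max ≤ 569 MPa → acceptable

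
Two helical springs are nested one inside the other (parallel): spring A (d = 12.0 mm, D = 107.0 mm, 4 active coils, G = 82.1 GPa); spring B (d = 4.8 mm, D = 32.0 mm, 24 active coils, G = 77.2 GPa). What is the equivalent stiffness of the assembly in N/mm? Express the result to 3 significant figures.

k_A = Gd⁴/(8D³N_a) = (82.1×10³)(12.0⁴)/(8·107.0³·4) = 43.428 N/mm
k_B = Gd⁴/(8D³N_a) = (77.2×10³)(4.8⁴)/(8·32.0³·24) = 6.5137 N/mm
Parallel: k_eq = 43.428 + 6.5137 = 49.941 N/mm

49.9 N/mm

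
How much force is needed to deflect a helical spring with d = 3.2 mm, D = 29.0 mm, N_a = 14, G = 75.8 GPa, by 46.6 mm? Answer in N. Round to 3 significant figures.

136 N

k = Gd⁴/(8D³N_a) = (75.8×10³)(3.2⁴)/(8·29.0³·14) = 2.9098 N/mm
F = k·δ = 2.9098 × 46.6 = 135.59 N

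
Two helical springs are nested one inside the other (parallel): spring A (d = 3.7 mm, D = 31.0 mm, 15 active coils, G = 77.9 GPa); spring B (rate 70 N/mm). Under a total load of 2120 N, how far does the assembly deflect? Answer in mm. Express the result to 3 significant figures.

k_A = Gd⁴/(8D³N_a) = (77.9×10³)(3.7⁴)/(8·31.0³·15) = 4.0839 N/mm
Parallel: k_eq = 4.0839 + 70 = 74.084 N/mm
δ = F/k_eq = 2120/74.084 = 28.616 mm

28.6 mm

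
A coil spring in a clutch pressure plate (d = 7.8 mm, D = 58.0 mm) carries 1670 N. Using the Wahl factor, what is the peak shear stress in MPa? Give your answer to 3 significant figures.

623 MPa

Spring index C = D/d = 58.0/7.8 = 7.4359
K_W = (4C−1)/(4C−4) + 0.615/C = 28.744/25.744 + 0.0827 = 1.1992
τ₀ = 8FD/(πd³) = 8·1670·58.0/(π·7.8³) = 774880/1490.8 = 519.76 MPa
τ_max = K·τ₀ = 1.1992 × 519.76 = 623.31 MPa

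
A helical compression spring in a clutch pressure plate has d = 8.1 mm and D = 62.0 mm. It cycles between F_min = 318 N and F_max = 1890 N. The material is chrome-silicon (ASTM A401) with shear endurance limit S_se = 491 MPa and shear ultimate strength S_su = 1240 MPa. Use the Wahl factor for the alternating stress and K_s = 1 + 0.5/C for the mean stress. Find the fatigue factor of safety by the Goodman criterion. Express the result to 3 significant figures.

C = D/d = 62.0/8.1 = 7.6543; K_W = (4C−1)/(4C−4)+0.615/C = 1.1931; K_s = 1+0.5/C = 1.0653
F_a = (F_max−F_min)/2 = 786 N; F_m = (F_max+F_min)/2 = 1104 N
τ_a = K_W·8F_aD/(πd³) = 1.1931 × 233.51 = 278.59 MPa
τ_m = K_s·8F_mD/(πd³) = 1.0653 × 327.98 = 349.4 MPa
Goodman: 1/n_f = τ_a/S_se + τ_m/S_su = 278.59/491 + 349.4/1240 = 0.56739 + 0.28178 = 0.84916
n_f = 1/0.84916 = 1.178

1.18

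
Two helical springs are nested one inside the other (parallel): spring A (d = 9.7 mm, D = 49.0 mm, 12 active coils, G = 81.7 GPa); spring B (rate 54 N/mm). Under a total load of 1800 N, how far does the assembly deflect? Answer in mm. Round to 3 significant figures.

k_A = Gd⁴/(8D³N_a) = (81.7×10³)(9.7⁴)/(8·49.0³·12) = 64.04 N/mm
Parallel: k_eq = 64.04 + 54 = 118.04 N/mm
δ = F/k_eq = 1800/118.04 = 15.249 mm

15.2 mm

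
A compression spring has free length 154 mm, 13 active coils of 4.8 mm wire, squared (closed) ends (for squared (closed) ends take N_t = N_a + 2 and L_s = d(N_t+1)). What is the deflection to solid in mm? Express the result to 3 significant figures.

77.2 mm

N_t = 15; L_s = 4.8·16 = 76.8 mm
δ_solid = L₀ − L_s = 154 − 76.8 = 77.2 mm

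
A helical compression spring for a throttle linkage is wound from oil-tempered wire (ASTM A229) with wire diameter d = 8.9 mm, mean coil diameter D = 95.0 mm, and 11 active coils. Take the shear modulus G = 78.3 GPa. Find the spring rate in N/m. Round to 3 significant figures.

6510 N/m

k = Gd⁴/(8D³N_a) = (78.3×10³ × 8.9⁴) / (8 × 95.0³ × 11)
  = 4.91272e+08 / 7.5449e+07 = 6.5113 N/mm = 6511.3 N/m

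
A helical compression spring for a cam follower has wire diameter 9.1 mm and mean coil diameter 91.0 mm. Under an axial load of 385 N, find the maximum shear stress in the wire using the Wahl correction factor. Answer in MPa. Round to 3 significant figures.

136 MPa

Spring index C = D/d = 91.0/9.1 = 10.0000
K_W = (4C−1)/(4C−4) + 0.615/C = 39.000/36.000 + 0.0615 = 1.1448
τ₀ = 8FD/(πd³) = 8·385·91.0/(π·9.1³) = 280280/2367.4 = 118.39 MPa
τ_max = K·τ₀ = 1.1448 × 118.39 = 135.54 MPa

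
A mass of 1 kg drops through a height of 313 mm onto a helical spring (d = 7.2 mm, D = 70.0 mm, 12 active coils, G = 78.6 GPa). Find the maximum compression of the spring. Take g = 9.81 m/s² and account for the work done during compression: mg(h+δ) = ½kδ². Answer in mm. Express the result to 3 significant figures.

k = Gd⁴/(8D³N_a) = (78.6×10³)(7.2⁴)/(8·70.0³·12) = 6.4149 N/mm
W = mg = 1 × 9.81 = 9.81 N
½kδ² − Wδ − Wh = 0 → δ = (W + √(W² + 2kWh))/k
δ = (9.81 + √(96.236 + 39394))/6.4149 = (9.81 + 198.72)/6.4149 = 32.508 mm

32.5 mm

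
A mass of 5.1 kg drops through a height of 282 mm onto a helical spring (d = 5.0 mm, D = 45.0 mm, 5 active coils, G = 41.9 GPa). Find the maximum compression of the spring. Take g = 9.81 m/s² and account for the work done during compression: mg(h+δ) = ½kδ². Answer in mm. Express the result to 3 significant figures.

k = Gd⁴/(8D³N_a) = (41.9×10³)(5.0⁴)/(8·45.0³·5) = 7.1845 N/mm
W = mg = 5.1 × 9.81 = 50.031 N
½kδ² − Wδ − Wh = 0 → δ = (W + √(W² + 2kWh))/k
δ = (50.031 + √(2503.1 + 202728))/7.1845 = (50.031 + 453.02)/7.1845 = 70.02 mm

70.0 mm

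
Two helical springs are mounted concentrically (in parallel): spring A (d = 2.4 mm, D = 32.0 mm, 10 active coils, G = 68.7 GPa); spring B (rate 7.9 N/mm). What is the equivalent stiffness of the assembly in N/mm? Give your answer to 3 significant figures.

k_A = Gd⁴/(8D³N_a) = (68.7×10³)(2.4⁴)/(8·32.0³·10) = 0.86948 N/mm
Parallel: k_eq = 0.86948 + 7.9 = 8.7695 N/mm

8.77 N/mm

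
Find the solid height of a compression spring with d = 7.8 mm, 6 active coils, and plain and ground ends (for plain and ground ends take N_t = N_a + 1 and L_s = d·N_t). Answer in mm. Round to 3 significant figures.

54.6 mm

plain and ground ends: N_t = N_a + 1 = 6 + 1 = 7
L_s = d·N_t = 7.8 × 7 = 54.6 mm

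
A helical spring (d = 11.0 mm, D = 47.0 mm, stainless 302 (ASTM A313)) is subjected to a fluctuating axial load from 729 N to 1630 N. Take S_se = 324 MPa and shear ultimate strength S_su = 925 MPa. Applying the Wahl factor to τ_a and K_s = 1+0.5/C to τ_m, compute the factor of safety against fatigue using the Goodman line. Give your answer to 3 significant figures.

3.34

C = D/d = 47.0/11.0 = 4.2727; K_W = (4C−1)/(4C−4)+0.615/C = 1.3731; K_s = 1+0.5/C = 1.1170
F_a = (F_max−F_min)/2 = 450.5 N; F_m = (F_max+F_min)/2 = 1179.5 N
τ_a = K_W·8F_aD/(πd³) = 1.3731 × 40.509 = 55.623 MPa
τ_m = K_s·8F_mD/(πd³) = 1.1170 × 106.06 = 118.47 MPa
Goodman: 1/n_f = τ_a/S_se + τ_m/S_su = 55.623/324 + 118.47/925 = 0.17168 + 0.12808 = 0.29976
n_f = 1/0.29976 = 3.336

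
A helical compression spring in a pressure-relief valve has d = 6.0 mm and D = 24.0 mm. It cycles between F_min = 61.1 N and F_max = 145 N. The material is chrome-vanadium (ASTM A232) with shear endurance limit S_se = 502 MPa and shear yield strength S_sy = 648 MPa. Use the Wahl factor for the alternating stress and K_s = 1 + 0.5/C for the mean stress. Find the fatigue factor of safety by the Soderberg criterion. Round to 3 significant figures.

11.9

C = D/d = 24.0/6.0 = 4.0000; K_W = (4C−1)/(4C−4)+0.615/C = 1.4038; K_s = 1+0.5/C = 1.1250
F_a = (F_max−F_min)/2 = 41.95 N; F_m = (F_max+F_min)/2 = 103.05 N
τ_a = K_W·8F_aD/(πd³) = 1.4038 × 11.869 = 16.662 MPa
τ_m = K_s·8F_mD/(πd³) = 1.1250 × 29.157 = 32.802 MPa
Soderberg: 1/n_f = τ_a/S_se + τ_m/S_sy = 16.662/502 + 32.802/648 = 0.03319 + 0.05062 = 0.083811
n_f = 1/0.083811 = 11.93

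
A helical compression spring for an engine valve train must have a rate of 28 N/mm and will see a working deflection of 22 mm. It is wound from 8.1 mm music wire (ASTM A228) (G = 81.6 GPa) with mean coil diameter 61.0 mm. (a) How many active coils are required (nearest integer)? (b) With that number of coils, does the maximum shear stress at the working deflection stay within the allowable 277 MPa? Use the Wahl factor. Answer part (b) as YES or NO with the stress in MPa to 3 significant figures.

N_a = Gd⁴/(8D³k) = (81.6×10³)(8.1⁴)/(8·61.0³·28) = 6.909 → N_a = 7
Actual rate k = Gd⁴/(8D³·7) = 27.635 N/mm
Working load F = kδ = 27.635·22 = 607.96 N
C = 61.0/8.1 = 7.5309; K_W = (4C−1)/(4C−4)+0.615/C = 1.1965
τ_max = K_W·8FD/(πd³) = 1.1965·177.7 = 212.62 MPa
τ_max ≤ 277 MPa → acceptable

(a) 7 coils; (b) YES, τ_max = 213 MPa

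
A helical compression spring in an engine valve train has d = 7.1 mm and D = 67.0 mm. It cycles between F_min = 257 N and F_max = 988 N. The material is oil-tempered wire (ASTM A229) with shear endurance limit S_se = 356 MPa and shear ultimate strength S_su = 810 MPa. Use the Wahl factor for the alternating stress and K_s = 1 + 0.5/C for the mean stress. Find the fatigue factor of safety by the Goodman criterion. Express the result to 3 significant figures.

C = D/d = 67.0/7.1 = 9.4366; K_W = (4C−1)/(4C−4)+0.615/C = 1.1541; K_s = 1+0.5/C = 1.0530
F_a = (F_max−F_min)/2 = 365.5 N; F_m = (F_max+F_min)/2 = 622.5 N
τ_a = K_W·8F_aD/(πd³) = 1.1541 × 174.23 = 201.08 MPa
τ_m = K_s·8F_mD/(πd³) = 1.0530 × 296.74 = 312.47 MPa
Goodman: 1/n_f = τ_a/S_se + τ_m/S_su = 201.08/356 + 312.47/810 = 0.56482 + 0.38576 = 0.95058
n_f = 1/0.95058 = 1.052

1.05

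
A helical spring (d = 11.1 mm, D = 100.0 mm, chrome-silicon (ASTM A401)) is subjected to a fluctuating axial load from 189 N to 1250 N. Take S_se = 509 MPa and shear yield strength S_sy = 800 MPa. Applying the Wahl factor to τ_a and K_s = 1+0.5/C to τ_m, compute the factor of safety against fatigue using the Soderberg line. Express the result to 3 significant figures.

C = D/d = 100.0/11.1 = 9.0090; K_W = (4C−1)/(4C−4)+0.615/C = 1.1619; K_s = 1+0.5/C = 1.0555
F_a = (F_max−F_min)/2 = 530.5 N; F_m = (F_max+F_min)/2 = 719.5 N
τ_a = K_W·8F_aD/(πd³) = 1.1619 × 98.777 = 114.77 MPa
τ_m = K_s·8F_mD/(πd³) = 1.0555 × 133.97 = 141.4 MPa
Soderberg: 1/n_f = τ_a/S_se + τ_m/S_sy = 114.77/509 + 141.4/800 = 0.22548 + 0.17675 = 0.40224
n_f = 1/0.40224 = 2.486

2.49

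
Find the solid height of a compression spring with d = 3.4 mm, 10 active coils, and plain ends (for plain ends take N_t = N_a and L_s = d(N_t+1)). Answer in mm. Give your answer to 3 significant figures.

37.4 mm

plain ends: N_t = N_a = 10
L_s = d·(N_t+1) = 3.4 × 11 = 37.4 mm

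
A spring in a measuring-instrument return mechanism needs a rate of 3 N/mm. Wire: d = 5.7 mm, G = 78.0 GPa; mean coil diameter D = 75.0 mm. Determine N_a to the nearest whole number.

8

N_a = Gd⁴/(8D³k) = (78.0×10³ × 5.7⁴)/(8 × 75.0³ × 3)
    = 8.23368e+07 / 1.0125e+07 = 8.132 → 8 coils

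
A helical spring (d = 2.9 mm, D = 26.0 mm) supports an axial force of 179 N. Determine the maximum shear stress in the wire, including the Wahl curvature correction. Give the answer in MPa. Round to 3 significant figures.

565 MPa

Spring index C = D/d = 26.0/2.9 = 8.9655
K_W = (4C−1)/(4C−4) + 0.615/C = 34.862/31.862 + 0.0686 = 1.1628
τ₀ = 8FD/(πd³) = 8·179·26.0/(π·2.9³) = 37232/76.62 = 485.93 MPa
τ_max = K·τ₀ = 1.1628 × 485.93 = 565.01 MPa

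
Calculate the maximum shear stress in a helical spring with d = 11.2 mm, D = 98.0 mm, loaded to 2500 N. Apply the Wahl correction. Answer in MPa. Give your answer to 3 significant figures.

Spring index C = D/d = 98.0/11.2 = 8.7500
K_W = (4C−1)/(4C−4) + 0.615/C = 34.000/31.000 + 0.0703 = 1.1671
τ₀ = 8FD/(πd³) = 8·2500·98.0/(π·11.2³) = 1.96e+06/4413.7 = 444.07 MPa
τ_max = K·τ₀ = 1.1671 × 444.07 = 518.26 MPa

518 MPa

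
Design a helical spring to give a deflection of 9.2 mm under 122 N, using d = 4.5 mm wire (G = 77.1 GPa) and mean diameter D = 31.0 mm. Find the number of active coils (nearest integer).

Required rate k = F/δ = 122/9.2 = 13.261 N/mm
N_a = Gd⁴/(8D³k) = (77.1×10³ × 4.5⁴)/(8 × 31.0³ × 13.261)
    = 3.16158e+07 / 3.16044e+06 = 10 → 10 coils

10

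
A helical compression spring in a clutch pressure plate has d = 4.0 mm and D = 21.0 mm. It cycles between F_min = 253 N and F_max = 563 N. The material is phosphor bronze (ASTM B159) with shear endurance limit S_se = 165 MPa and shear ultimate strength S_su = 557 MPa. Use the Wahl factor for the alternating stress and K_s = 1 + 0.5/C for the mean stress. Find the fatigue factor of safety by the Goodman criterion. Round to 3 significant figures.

C = D/d = 21.0/4.0 = 5.2500; K_W = (4C−1)/(4C−4)+0.615/C = 1.2936; K_s = 1+0.5/C = 1.0952
F_a = (F_max−F_min)/2 = 155 N; F_m = (F_max+F_min)/2 = 408 N
τ_a = K_W·8F_aD/(πd³) = 1.2936 × 129.51 = 167.54 MPa
τ_m = K_s·8F_mD/(πd³) = 1.0952 × 340.91 = 373.38 MPa
Goodman: 1/n_f = τ_a/S_se + τ_m/S_su = 167.54/165 + 373.38/557 = 1.01539 + 0.67034 = 1.6857
n_f = 1/1.6857 = 0.5932

0.593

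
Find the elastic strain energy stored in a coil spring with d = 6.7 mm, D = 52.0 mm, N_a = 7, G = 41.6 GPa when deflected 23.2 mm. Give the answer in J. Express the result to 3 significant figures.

2.87 J

k = Gd⁴/(8D³N_a) = (41.6×10³)(6.7⁴)/(8·52.0³·7) = 10.646 N/mm
U = ½kδ² = 0.5 × 10.646 × 23.2² = 2865.1 N·mm = 2.8651 J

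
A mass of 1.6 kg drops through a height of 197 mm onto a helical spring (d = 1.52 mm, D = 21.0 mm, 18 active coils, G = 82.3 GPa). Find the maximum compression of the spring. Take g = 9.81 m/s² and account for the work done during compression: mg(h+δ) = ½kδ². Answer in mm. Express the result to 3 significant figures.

k = Gd⁴/(8D³N_a) = (82.3×10³)(1.52⁴)/(8·21.0³·18) = 0.32942 N/mm
W = mg = 1.6 × 9.81 = 15.696 N
½kδ² − Wδ − Wh = 0 → δ = (W + √(W² + 2kWh))/k
δ = (15.696 + √(246.36 + 2037.23))/0.32942 = (15.696 + 47.787)/0.32942 = 192.71 mm

193 mm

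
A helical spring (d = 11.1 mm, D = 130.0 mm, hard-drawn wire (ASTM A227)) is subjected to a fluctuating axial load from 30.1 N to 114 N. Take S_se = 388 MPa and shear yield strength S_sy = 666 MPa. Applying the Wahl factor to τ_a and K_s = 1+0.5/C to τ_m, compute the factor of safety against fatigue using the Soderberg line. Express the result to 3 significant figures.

17.6

C = D/d = 130.0/11.1 = 11.7117; K_W = (4C−1)/(4C−4)+0.615/C = 1.1225; K_s = 1+0.5/C = 1.0427
F_a = (F_max−F_min)/2 = 41.95 N; F_m = (F_max+F_min)/2 = 72.05 N
τ_a = K_W·8F_aD/(πd³) = 1.1225 × 10.154 = 11.398 MPa
τ_m = K_s·8F_mD/(πd³) = 1.0427 × 17.44 = 18.185 MPa
Soderberg: 1/n_f = τ_a/S_se + τ_m/S_sy = 11.398/388 + 18.185/666 = 0.02938 + 0.02730 = 0.056682
n_f = 1/0.056682 = 17.64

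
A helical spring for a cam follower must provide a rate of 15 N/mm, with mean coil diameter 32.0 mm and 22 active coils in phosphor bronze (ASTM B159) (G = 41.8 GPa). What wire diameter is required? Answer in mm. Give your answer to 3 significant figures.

6.74 mm

d = (8D³N_a·k / G)^(1/4) = (8·32.0³·22·15 / (41.8×10³))^0.25
  = (2069.6)^0.25 = 6.7448 mm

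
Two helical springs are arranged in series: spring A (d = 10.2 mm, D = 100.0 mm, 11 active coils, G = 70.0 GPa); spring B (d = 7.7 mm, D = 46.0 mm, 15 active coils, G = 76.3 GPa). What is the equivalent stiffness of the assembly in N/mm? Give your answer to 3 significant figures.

k_A = Gd⁴/(8D³N_a) = (70.0×10³)(10.2⁴)/(8·100.0³·11) = 8.6103 N/mm
k_B = Gd⁴/(8D³N_a) = (76.3×10³)(7.7⁴)/(8·46.0³·15) = 22.963 N/mm
Series: 1/k_eq = 1/8.6103 + 1/22.963 = 0.15969; k_eq = 6.2622 N/mm

6.26 N/mm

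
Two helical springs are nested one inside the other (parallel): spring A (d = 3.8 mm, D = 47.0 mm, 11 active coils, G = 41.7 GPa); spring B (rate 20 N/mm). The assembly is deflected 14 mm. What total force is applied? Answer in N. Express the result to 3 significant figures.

k_A = Gd⁴/(8D³N_a) = (41.7×10³)(3.8⁴)/(8·47.0³·11) = 0.95169 N/mm
Parallel: k_eq = 0.95169 + 20 = 20.952 N/mm
F = k_eq·δ = 20.952·14 = 293.32 N

293 N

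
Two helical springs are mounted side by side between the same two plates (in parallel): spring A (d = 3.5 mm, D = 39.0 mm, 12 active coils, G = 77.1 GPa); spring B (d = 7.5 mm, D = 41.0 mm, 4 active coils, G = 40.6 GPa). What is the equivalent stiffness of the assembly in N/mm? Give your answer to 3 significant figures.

k_A = Gd⁴/(8D³N_a) = (77.1×10³)(3.5⁴)/(8·39.0³·12) = 2.0317 N/mm
k_B = Gd⁴/(8D³N_a) = (40.6×10³)(7.5⁴)/(8·41.0³·4) = 58.246 N/mm
Parallel: k_eq = 2.0317 + 58.246 = 60.278 N/mm

60.3 N/mm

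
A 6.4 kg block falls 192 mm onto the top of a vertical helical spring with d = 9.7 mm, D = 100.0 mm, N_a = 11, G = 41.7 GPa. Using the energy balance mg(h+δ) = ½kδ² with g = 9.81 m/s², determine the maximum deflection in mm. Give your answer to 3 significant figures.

92.2 mm

k = Gd⁴/(8D³N_a) = (41.7×10³)(9.7⁴)/(8·100.0³·11) = 4.1951 N/mm
W = mg = 6.4 × 9.81 = 62.784 N
½kδ² − Wδ − Wh = 0 → δ = (W + √(W² + 2kWh))/k
δ = (62.784 + √(3941.8 + 101139))/4.1951 = (62.784 + 324.16)/4.1951 = 92.238 mm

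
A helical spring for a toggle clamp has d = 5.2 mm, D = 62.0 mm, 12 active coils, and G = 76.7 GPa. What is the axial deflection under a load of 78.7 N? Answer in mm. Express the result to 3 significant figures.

k = Gd⁴/(8D³N_a) = (76.7×10³)(5.2⁴)/(8·62.0³·12) = 2.4511 N/mm
δ = F/k = 78.7 / 2.4511 = 32.108 mm

32.1 mm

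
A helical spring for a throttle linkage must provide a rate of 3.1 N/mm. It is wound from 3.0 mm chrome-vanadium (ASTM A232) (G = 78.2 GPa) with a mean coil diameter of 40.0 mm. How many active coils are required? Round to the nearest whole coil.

N_a = Gd⁴/(8D³k) = (78.2×10³ × 3.0⁴)/(8 × 40.0³ × 3.1)
    = 6.3342e+06 / 1.5872e+06 = 3.991 → 4 coils

4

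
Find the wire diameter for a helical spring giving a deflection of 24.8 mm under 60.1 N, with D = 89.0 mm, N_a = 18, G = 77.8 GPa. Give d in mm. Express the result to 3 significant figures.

7.50 mm

Required rate k = F/δ = 60.1/24.8 = 2.4234 N/mm
d = (8D³N_a·k / G)^(1/4) = (8·89.0³·18·2.4234 / (77.8×10³))^0.25
  = (3162.1)^0.25 = 7.4988 mm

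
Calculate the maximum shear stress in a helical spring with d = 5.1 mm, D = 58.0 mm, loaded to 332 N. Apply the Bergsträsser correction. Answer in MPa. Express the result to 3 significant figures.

413 MPa

Spring index C = D/d = 58.0/5.1 = 11.3725
K_B = (4C+2)/(4C−3) = 47.490/42.490 = 1.1177
τ₀ = 8FD/(πd³) = 8·332·58.0/(π·5.1³) = 154048/416.74 = 369.65 MPa
τ_max = K·τ₀ = 1.1177 × 369.65 = 413.15 MPa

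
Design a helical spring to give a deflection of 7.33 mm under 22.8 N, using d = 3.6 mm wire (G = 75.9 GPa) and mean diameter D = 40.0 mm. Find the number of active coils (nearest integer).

Required rate k = F/δ = 22.8/7.33 = 3.1105 N/mm
N_a = Gd⁴/(8D³k) = (75.9×10³ × 3.6⁴)/(8 × 40.0³ × 3.1105)
    = 1.27483e+07 / 1.59258e+06 = 8.005 → 8 coils

8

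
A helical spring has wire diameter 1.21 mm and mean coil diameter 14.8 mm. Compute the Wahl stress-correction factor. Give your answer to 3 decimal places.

1.117

C = D/d = 14.8/1.21 = 12.2314
K_W = (4C−1)/(4C−4) + 0.615/C = 47.926/44.926 + 0.0503 = 1.1171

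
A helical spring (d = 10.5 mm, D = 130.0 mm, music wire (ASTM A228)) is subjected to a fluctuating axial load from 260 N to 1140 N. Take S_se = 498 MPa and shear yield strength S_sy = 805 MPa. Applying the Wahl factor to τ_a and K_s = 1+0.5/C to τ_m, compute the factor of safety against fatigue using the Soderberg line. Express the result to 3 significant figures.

C = D/d = 130.0/10.5 = 12.3810; K_W = (4C−1)/(4C−4)+0.615/C = 1.1156; K_s = 1+0.5/C = 1.0404
F_a = (F_max−F_min)/2 = 440 N; F_m = (F_max+F_min)/2 = 700 N
τ_a = K_W·8F_aD/(πd³) = 1.1156 × 125.83 = 140.37 MPa
τ_m = K_s·8F_mD/(πd³) = 1.0404 × 200.18 = 208.26 MPa
Soderberg: 1/n_f = τ_a/S_se + τ_m/S_sy = 140.37/498 + 208.26/805 = 0.28186 + 0.25871 = 0.54057
n_f = 1/0.54057 = 1.85

1.85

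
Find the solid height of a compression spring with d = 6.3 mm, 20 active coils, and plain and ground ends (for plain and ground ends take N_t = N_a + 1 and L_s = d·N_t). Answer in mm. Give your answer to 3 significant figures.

132 mm

plain and ground ends: N_t = N_a + 1 = 20 + 1 = 21
L_s = d·N_t = 6.3 × 21 = 132.3 mm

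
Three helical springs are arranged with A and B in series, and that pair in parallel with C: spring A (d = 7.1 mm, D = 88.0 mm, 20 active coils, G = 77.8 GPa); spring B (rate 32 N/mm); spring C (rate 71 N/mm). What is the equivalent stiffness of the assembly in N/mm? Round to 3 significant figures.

k_A = Gd⁴/(8D³N_a) = (77.8×10³)(7.1⁴)/(8·88.0³·20) = 1.8132 N/mm
Springs A,B series: k_AB = 1/(1/1.8132+1/32) = 1.716 N/mm; parallel with C: k_eq = 1.716+71 = 72.716 N/mm

72.7 N/mm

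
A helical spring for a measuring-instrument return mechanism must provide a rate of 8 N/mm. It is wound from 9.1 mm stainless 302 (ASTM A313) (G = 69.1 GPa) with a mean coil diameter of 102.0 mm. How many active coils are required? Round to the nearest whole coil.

N_a = Gd⁴/(8D³k) = (69.1×10³ × 9.1⁴)/(8 × 102.0³ × 8)
    = 4.73853e+08 / 6.79173e+07 = 6.977 → 7 coils

7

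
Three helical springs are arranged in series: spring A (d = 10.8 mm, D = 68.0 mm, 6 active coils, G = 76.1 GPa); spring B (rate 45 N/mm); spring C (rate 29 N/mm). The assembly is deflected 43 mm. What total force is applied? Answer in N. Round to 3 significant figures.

k_A = Gd⁴/(8D³N_a) = (76.1×10³)(10.8⁴)/(8·68.0³·6) = 68.598 N/mm
Series: 1/k_eq = 1/68.598 + 1/45 + 1/29 = 0.071283; k_eq = 14.029 N/mm
F = k_eq·δ = 14.029·43 = 603.23 N

603 N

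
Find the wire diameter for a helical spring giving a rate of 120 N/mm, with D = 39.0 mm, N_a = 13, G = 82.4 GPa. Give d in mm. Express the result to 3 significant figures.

9.74 mm

d = (8D³N_a·k / G)^(1/4) = (8·39.0³·13·120 / (82.4×10³))^0.25
  = (8984.2)^0.25 = 9.7358 mm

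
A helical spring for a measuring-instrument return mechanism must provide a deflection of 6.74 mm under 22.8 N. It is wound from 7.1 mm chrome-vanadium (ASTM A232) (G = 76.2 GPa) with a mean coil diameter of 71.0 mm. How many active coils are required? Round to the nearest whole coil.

20

Required rate k = F/δ = 22.8/6.74 = 3.3828 N/mm
N_a = Gd⁴/(8D³k) = (76.2×10³ × 7.1⁴)/(8 × 71.0³ × 3.3828)
    = 1.93637e+08 / 9.6859e+06 = 19.99 → 20 coils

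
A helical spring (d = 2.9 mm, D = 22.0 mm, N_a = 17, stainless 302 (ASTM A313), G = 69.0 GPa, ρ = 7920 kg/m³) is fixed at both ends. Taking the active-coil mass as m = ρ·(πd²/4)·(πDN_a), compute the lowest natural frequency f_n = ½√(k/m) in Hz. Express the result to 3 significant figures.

k = Gd⁴/(8D³N_a) = (69.0×10³)(2.9⁴)/(8·22.0³·17) = 3.37 N/mm = 3370 N/m
Wire length L = πDN_a = π·22.0·17 = 1175 mm
m = ρ·(πd²/4)·L = 7920 × 6.6052×10⁻⁶ m² × 1.175 m = 0.061466 kg
f_n = ½√(k/m) = 0.5·√(3370/0.061466) = 0.5·√(54828) = 117.08 Hz

117 Hz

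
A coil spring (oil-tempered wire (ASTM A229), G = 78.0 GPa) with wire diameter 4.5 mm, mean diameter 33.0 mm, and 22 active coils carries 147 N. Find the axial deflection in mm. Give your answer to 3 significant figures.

29.1 mm

k = Gd⁴/(8D³N_a) = (78.0×10³)(4.5⁴)/(8·33.0³·22) = 5.057 N/mm
δ = F/k = 147 / 5.057 = 29.069 mm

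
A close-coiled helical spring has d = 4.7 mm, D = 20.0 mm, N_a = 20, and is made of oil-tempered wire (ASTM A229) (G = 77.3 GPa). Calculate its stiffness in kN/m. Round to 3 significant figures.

29.5 kN/m

k = Gd⁴/(8D³N_a) = (77.3×10³ × 4.7⁴) / (8 × 20.0³ × 20)
  = 3.77199e+07 / 1.28e+06 = 29.469 N/mm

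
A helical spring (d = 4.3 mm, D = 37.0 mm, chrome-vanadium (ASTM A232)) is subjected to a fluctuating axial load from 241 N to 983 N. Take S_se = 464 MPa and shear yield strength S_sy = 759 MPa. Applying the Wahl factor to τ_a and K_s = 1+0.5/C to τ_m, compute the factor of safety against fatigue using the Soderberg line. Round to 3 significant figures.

0.472

C = D/d = 37.0/4.3 = 8.6047; K_W = (4C−1)/(4C−4)+0.615/C = 1.1701; K_s = 1+0.5/C = 1.0581
F_a = (F_max−F_min)/2 = 371 N; F_m = (F_max+F_min)/2 = 612 N
τ_a = K_W·8F_aD/(πd³) = 1.1701 × 439.65 = 514.44 MPa
τ_m = K_s·8F_mD/(πd³) = 1.0581 × 725.25 = 767.39 MPa
Soderberg: 1/n_f = τ_a/S_se + τ_m/S_sy = 514.44/464 + 767.39/759 = 1.10870 + 1.01106 = 2.1198
n_f = 1/2.1198 = 0.4718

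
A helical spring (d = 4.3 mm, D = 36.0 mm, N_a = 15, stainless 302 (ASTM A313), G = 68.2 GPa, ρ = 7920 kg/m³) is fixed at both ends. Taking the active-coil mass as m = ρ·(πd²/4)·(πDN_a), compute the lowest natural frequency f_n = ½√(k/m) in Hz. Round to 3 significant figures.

73.0 Hz

k = Gd⁴/(8D³N_a) = (68.2×10³)(4.3⁴)/(8·36.0³·15) = 4.1646 N/mm = 4164.6 N/m
Wire length L = πDN_a = π·36.0·15 = 1696.5 mm
m = ρ·(πd²/4)·L = 7920 × 14.522×10⁻⁶ m² × 1.6965 m = 0.19512 kg
f_n = ½√(k/m) = 0.5·√(4164.6/0.19512) = 0.5·√(21344) = 73.048 Hz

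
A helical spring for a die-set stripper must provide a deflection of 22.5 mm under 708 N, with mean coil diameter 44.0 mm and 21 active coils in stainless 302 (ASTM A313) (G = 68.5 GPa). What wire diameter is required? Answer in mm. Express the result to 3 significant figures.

9.00 mm

Required rate k = F/δ = 708/22.5 = 31.467 N/mm
d = (8D³N_a·k / G)^(1/4) = (8·44.0³·21·31.467 / (68.5×10³))^0.25
  = (6574)^0.25 = 9.0044 mm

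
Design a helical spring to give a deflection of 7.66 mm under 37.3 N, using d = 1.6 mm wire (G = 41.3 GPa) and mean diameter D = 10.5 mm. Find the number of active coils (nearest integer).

Required rate k = F/δ = 37.3/7.66 = 4.8695 N/mm
N_a = Gd⁴/(8D³k) = (41.3×10³ × 1.6⁴)/(8 × 10.5³ × 4.8695)
    = 270664 / 45096 = 6.002 → 6 coils

6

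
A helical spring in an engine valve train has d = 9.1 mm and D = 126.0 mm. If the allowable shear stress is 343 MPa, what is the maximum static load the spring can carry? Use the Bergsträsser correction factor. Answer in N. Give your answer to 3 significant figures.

735 N

C = D/d = 126.0/9.1 = 13.8462
K_B = (4C+2)/(4C−3) = 57.385/52.385 = 1.0954
τ_max = K·8FD/(πd³) → F_max = τ_allow·πd³/(8DK)
F_max = 343·π·9.1³/(8·126.0·1.0954) = 8.1202e+05/1104.2 = 735.39 N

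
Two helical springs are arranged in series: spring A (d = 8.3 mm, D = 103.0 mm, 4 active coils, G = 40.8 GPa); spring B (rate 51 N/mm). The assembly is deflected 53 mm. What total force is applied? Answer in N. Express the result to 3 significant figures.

265 N

k_A = Gd⁴/(8D³N_a) = (40.8×10³)(8.3⁴)/(8·103.0³·4) = 5.5375 N/mm
Series: 1/k_eq = 1/5.5375 + 1/51 = 0.2002; k_eq = 4.9951 N/mm
F = k_eq·δ = 4.9951·53 = 264.74 N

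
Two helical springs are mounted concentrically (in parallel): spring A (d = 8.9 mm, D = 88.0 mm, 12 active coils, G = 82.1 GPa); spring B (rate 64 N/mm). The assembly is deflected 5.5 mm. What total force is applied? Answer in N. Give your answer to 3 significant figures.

395 N

k_A = Gd⁴/(8D³N_a) = (82.1×10³)(8.9⁴)/(8·88.0³·12) = 7.8738 N/mm
Parallel: k_eq = 7.8738 + 64 = 71.874 N/mm
F = k_eq·δ = 71.874·5.5 = 395.31 N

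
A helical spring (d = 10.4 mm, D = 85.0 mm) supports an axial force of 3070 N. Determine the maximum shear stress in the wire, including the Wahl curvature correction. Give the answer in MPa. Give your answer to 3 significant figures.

Spring index C = D/d = 85.0/10.4 = 8.1731
K_W = (4C−1)/(4C−4) + 0.615/C = 31.692/28.692 + 0.0752 = 1.1798
τ₀ = 8FD/(πd³) = 8·3070·85.0/(π·10.4³) = 2.0876e+06/3533.9 = 590.74 MPa
τ_max = K·τ₀ = 1.1798 × 590.74 = 696.96 MPa

697 MPa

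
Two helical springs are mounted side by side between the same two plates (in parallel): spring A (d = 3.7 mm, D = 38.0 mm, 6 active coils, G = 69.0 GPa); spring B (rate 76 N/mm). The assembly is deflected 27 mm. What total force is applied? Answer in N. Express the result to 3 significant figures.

2180 N

k_A = Gd⁴/(8D³N_a) = (69.0×10³)(3.7⁴)/(8·38.0³·6) = 4.9098 N/mm
Parallel: k_eq = 4.9098 + 76 = 80.91 N/mm
F = k_eq·δ = 80.91·27 = 2184.6 N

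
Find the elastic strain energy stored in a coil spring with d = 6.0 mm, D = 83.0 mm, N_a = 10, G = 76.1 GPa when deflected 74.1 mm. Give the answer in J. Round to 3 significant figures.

5.92 J

k = Gd⁴/(8D³N_a) = (76.1×10³)(6.0⁴)/(8·83.0³·10) = 2.1561 N/mm
U = ½kδ² = 0.5 × 2.1561 × 74.1² = 5919.3 N·mm = 5.9193 J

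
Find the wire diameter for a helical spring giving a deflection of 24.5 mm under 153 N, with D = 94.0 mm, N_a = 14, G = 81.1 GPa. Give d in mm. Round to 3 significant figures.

9.20 mm

Required rate k = F/δ = 153/24.5 = 6.2449 N/mm
d = (8D³N_a·k / G)^(1/4) = (8·94.0³·14·6.2449 / (81.1×10³))^0.25
  = (7163.2)^0.25 = 9.1998 mm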